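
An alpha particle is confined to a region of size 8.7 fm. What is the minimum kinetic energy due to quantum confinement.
17.252 keV

Using the uncertainty principle:

1. Position uncertainty: Δx ≈ 8.700e-15 m
2. Minimum momentum uncertainty: Δp = ℏ/(2Δx) = 6.061e-21 kg·m/s
3. Minimum kinetic energy:
   KE = (Δp)²/(2m) = (6.061e-21)²/(2 × 6.645e-27 kg)
   KE = 2.764e-15 J = 17.252 keV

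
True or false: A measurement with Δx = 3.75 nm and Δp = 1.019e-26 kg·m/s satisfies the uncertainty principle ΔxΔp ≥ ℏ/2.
No, it violates the uncertainty principle (impossible measurement).

Calculate the product ΔxΔp:
ΔxΔp = (3.750e-09 m) × (1.019e-26 kg·m/s)
ΔxΔp = 3.821e-35 J·s

Compare to the minimum allowed value ℏ/2:
ℏ/2 = 5.273e-35 J·s

Since ΔxΔp = 3.821e-35 J·s < 5.273e-35 J·s = ℏ/2,
the measurement violates the uncertainty principle.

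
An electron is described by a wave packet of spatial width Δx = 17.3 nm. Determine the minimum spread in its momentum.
3.048 × 10^-27 kg·m/s

For a wave packet, the spatial width Δx and momentum spread Δp are related by the uncertainty principle:
ΔxΔp ≥ ℏ/2

The minimum momentum spread is:
Δp_min = ℏ/(2Δx)
Δp_min = (1.055e-34 J·s) / (2 × 1.730e-08 m)
Δp_min = 3.048e-27 kg·m/s

A wave packet cannot have both a well-defined position and well-defined momentum.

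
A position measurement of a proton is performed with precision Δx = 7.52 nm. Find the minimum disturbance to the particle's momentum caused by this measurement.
7.012 × 10^-27 kg·m/s

The uncertainty principle implies that measuring position disturbs momentum:
ΔxΔp ≥ ℏ/2

When we measure position with precision Δx, we necessarily introduce a momentum uncertainty:
Δp ≥ ℏ/(2Δx)
Δp_min = (1.055e-34 J·s) / (2 × 7.520e-09 m)
Δp_min = 7.012e-27 kg·m/s

The more precisely we measure position, the greater the momentum disturbance.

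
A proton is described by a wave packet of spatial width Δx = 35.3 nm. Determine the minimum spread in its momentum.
1.494 × 10^-27 kg·m/s

For a wave packet, the spatial width Δx and momentum spread Δp are related by the uncertainty principle:
ΔxΔp ≥ ℏ/2

The minimum momentum spread is:
Δp_min = ℏ/(2Δx)
Δp_min = (1.055e-34 J·s) / (2 × 3.530e-08 m)
Δp_min = 1.494e-27 kg·m/s

A wave packet cannot have both a well-defined position and well-defined momentum.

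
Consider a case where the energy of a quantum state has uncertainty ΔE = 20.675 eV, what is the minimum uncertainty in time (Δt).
15.918 as

Using the energy-time uncertainty principle:
ΔEΔt ≥ ℏ/2

The minimum uncertainty in time is:
Δt_min = ℏ/(2ΔE)
Δt_min = (1.055e-34 J·s) / (2 × 3.313e-18 J)
Δt_min = 1.592e-17 s = 15.918 as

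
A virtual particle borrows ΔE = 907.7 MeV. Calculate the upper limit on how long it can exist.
3.626 × 10^-25 s

Using the energy-time uncertainty principle:
ΔEΔt ≥ ℏ/2

For a virtual particle borrowing energy ΔE, the maximum lifetime is:
Δt_max = ℏ/(2ΔE)

Converting energy:
ΔE = 907.7 MeV = 1.454e-10 J

Δt_max = (1.055e-34 J·s) / (2 × 1.454e-10 J)
Δt_max = 3.626e-25 s = 3.626 × 10^-25 s

Virtual particles with higher borrowed energy exist for shorter times.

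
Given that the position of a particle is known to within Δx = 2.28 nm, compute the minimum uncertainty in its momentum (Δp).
2.313 × 10^-26 kg·m/s

Using the Heisenberg uncertainty principle:
ΔxΔp ≥ ℏ/2

The minimum uncertainty in momentum is:
Δp_min = ℏ/(2Δx)
Δp_min = (1.055e-34 J·s) / (2 × 2.280e-09 m)
Δp_min = 2.313e-26 kg·m/s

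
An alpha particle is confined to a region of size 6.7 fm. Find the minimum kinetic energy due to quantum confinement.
29.089 keV

Using the uncertainty principle:

1. Position uncertainty: Δx ≈ 6.700e-15 m
2. Minimum momentum uncertainty: Δp = ℏ/(2Δx) = 7.870e-21 kg·m/s
3. Minimum kinetic energy:
   KE = (Δp)²/(2m) = (7.870e-21)²/(2 × 6.645e-27 kg)
   KE = 4.661e-15 J = 29.089 keV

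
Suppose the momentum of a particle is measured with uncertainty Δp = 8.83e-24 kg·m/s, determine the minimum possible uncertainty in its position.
5.972 pm

Using the Heisenberg uncertainty principle:
ΔxΔp ≥ ℏ/2

The minimum uncertainty in position is:
Δx_min = ℏ/(2Δp)
Δx_min = (1.055e-34 J·s) / (2 × 8.830e-24 kg·m/s)
Δx_min = 5.972e-12 m = 5.972 pm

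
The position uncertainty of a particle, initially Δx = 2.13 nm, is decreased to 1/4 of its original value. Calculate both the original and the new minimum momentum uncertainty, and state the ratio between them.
Original Δp_min = 2.476 × 10^-26 kg·m/s; new Δp'_min = 9.902 × 10^-26 kg·m/s; ratio Δp'_min/Δp_min = 4.

From the uncertainty principle ΔxΔp ≥ ℏ/2, the minimum momentum uncertainty is Δp_min = ℏ/(2Δx).

Original (Δx = 2.13 nm = 2.130e-09 m):
Δp_min = (1.055e-34 J·s)/(2 × 2.130e-09 m) = 2.476e-26 kg·m/s

When Δx → (1/4)Δx:
Δp'_min = ℏ/(2 × (1/4)Δx) = 4 × ℏ/(2Δx) = 4 × Δp_min
Δp'_min = 4 × 2.476e-26 kg·m/s = 9.902e-26 kg·m/s

Since Δp_min ∝ 1/Δx, when Δx is decreased to 1/4 of its original value, Δp_min increases to 4 times its original value.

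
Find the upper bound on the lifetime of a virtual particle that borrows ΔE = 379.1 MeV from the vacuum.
8.681 × 10^-25 s

Using the energy-time uncertainty principle:
ΔEΔt ≥ ℏ/2

For a virtual particle borrowing energy ΔE, the maximum lifetime is:
Δt_max = ℏ/(2ΔE)

Converting energy:
ΔE = 379.1 MeV = 6.074e-11 J

Δt_max = (1.055e-34 J·s) / (2 × 6.074e-11 J)
Δt_max = 8.681e-25 s = 8.681 × 10^-25 s

Virtual particles with higher borrowed energy exist for shorter times.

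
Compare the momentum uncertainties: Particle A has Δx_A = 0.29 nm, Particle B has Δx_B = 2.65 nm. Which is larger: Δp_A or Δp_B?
Particle A has the larger minimum momentum uncertainty, by a factor of 9.14.

For each particle, the minimum momentum uncertainty is Δp_min = ℏ/(2Δx):

Particle A: Δp_A = ℏ/(2×2.900e-10 m) = 1.818e-25 kg·m/s
Particle B: Δp_B = ℏ/(2×2.650e-09 m) = 1.990e-26 kg·m/s

Ratio: Δp_A/Δp_B = 9.14

Since Δp_min ∝ 1/Δx, the particle with smaller position uncertainty (A) has larger momentum uncertainty.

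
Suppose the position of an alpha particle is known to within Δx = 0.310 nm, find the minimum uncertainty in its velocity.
25.598 m/s

Using the Heisenberg uncertainty principle and Δp = mΔv:
ΔxΔp ≥ ℏ/2
Δx(mΔv) ≥ ℏ/2

The minimum uncertainty in velocity is:
Δv_min = ℏ/(2mΔx)
Δv_min = (1.055e-34 J·s) / (2 × 6.645e-27 kg × 3.100e-10 m)
Δv_min = 2.560e+01 m/s = 25.598 m/s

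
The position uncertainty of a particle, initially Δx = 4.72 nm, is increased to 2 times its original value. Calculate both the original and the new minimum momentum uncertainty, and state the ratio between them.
Original Δp_min = 1.117 × 10^-26 kg·m/s; new Δp'_min = 5.586 × 10^-27 kg·m/s; ratio Δp'_min/Δp_min = 1/2.

From the uncertainty principle ΔxΔp ≥ ℏ/2, the minimum momentum uncertainty is Δp_min = ℏ/(2Δx).

Original (Δx = 4.72 nm = 4.720e-09 m):
Δp_min = (1.055e-34 J·s)/(2 × 4.720e-09 m) = 1.117e-26 kg·m/s

When Δx → 2Δx:
Δp'_min = ℏ/(2 × 2Δx) = (1/2) × ℏ/(2Δx) = (1/2) × Δp_min
Δp'_min = 1/2 × 1.117e-26 kg·m/s = 5.586e-27 kg·m/s

Since Δp_min ∝ 1/Δx, when Δx is increased to 2 times its original value, Δp_min decreases to 1/2 of its original value.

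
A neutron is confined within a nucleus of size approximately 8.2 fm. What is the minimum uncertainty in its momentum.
6.430 × 10^-21 kg·m/s

Using the Heisenberg uncertainty principle:
ΔxΔp ≥ ℏ/2

With Δx ≈ L = 8.200e-15 m (the confinement size):
Δp_min = ℏ/(2Δx)
Δp_min = (1.055e-34 J·s) / (2 × 8.200e-15 m)
Δp_min = 6.430e-21 kg·m/s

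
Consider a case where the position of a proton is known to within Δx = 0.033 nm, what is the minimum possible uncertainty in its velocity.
955.288 m/s

Using the Heisenberg uncertainty principle and Δp = mΔv:
ΔxΔp ≥ ℏ/2
Δx(mΔv) ≥ ℏ/2

The minimum uncertainty in velocity is:
Δv_min = ℏ/(2mΔx)
Δv_min = (1.055e-34 J·s) / (2 × 1.673e-27 kg × 3.300e-11 m)
Δv_min = 9.553e+02 m/s = 955.288 m/s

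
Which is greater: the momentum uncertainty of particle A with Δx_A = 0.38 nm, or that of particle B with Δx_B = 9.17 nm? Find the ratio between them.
Particle A has the larger minimum momentum uncertainty, by a factor of 24.13.

For each particle, the minimum momentum uncertainty is Δp_min = ℏ/(2Δx):

Particle A: Δp_A = ℏ/(2×3.800e-10 m) = 1.388e-25 kg·m/s
Particle B: Δp_B = ℏ/(2×9.170e-09 m) = 5.750e-27 kg·m/s

Ratio: Δp_A/Δp_B = 24.13

Since Δp_min ∝ 1/Δx, the particle with smaller position uncertainty (A) has larger momentum uncertainty.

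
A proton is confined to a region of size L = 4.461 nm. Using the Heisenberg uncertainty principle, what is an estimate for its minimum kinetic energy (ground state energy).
260.669 neV

Using the uncertainty principle to estimate ground state energy:

1. The position uncertainty is approximately the confinement size:
   Δx ≈ L = 4.461e-09 m

2. From ΔxΔp ≥ ℏ/2, the minimum momentum uncertainty is:
   Δp ≈ ℏ/(2L) = 1.182e-26 kg·m/s

3. The kinetic energy is approximately:
   KE ≈ (Δp)²/(2m) = (1.182e-26)²/(2 × 1.673e-27 kg)
   KE ≈ 4.176e-26 J = 260.669 neV

This is an order-of-magnitude estimate of the ground state energy.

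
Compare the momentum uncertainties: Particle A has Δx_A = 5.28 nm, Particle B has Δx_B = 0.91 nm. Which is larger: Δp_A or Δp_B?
Particle B has the larger minimum momentum uncertainty, by a factor of 5.80.

For each particle, the minimum momentum uncertainty is Δp_min = ℏ/(2Δx):

Particle A: Δp_A = ℏ/(2×5.280e-09 m) = 9.986e-27 kg·m/s
Particle B: Δp_B = ℏ/(2×9.100e-10 m) = 5.794e-26 kg·m/s

Ratio: Δp_B/Δp_A = 5.80

Since Δp_min ∝ 1/Δx, the particle with smaller position uncertainty (B) has larger momentum uncertainty.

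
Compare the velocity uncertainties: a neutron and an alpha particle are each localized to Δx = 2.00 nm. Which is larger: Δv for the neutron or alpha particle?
The neutron has the larger minimum velocity uncertainty, by a ratio of 4.0.

For both particles, Δp_min = ℏ/(2Δx) = 2.636e-26 kg·m/s (same for both).

The velocity uncertainty is Δv = Δp/m:
- neutron: Δv = 2.636e-26 / 1.675e-27 = 1.574e+01 m/s = 15.741 m/s
- alpha particle: Δv = 2.636e-26 / 6.645e-27 = 3.968e+00 m/s = 3.968 m/s

Ratio: 1.574e+01 / 3.968e+00 = 4.0

The lighter particle has larger velocity uncertainty because Δv ∝ 1/m.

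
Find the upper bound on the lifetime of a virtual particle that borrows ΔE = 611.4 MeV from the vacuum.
5.383 × 10^-25 s

Using the energy-time uncertainty principle:
ΔEΔt ≥ ℏ/2

For a virtual particle borrowing energy ΔE, the maximum lifetime is:
Δt_max = ℏ/(2ΔE)

Converting energy:
ΔE = 611.4 MeV = 9.796e-11 J

Δt_max = (1.055e-34 J·s) / (2 × 9.796e-11 J)
Δt_max = 5.383e-25 s = 5.383 × 10^-25 s

Virtual particles with higher borrowed energy exist for shorter times.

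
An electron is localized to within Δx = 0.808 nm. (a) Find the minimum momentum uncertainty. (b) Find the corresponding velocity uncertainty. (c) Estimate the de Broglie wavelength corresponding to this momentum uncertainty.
(a) Δp_min = 6.526 × 10^-26 kg·m/s
(b) Δv_min = 71.638 km/s
(c) λ_dB = 10.154 nm

Step-by-step:

(a) From the uncertainty principle:
Δp_min = ℏ/(2Δx) = (1.055e-34 J·s)/(2 × 8.080e-10 m) = 6.526e-26 kg·m/s

(b) The velocity uncertainty:
Δv = Δp/m = (6.526e-26 kg·m/s)/(9.109e-31 kg) = 7.164e+04 m/s = 71.638 km/s

(c) The de Broglie wavelength for this momentum:
λ = h/p = (6.626e-34 J·s)/(6.526e-26 kg·m/s) = 1.015e-08 m = 10.154 nm

Note: The de Broglie wavelength is comparable to the localization size, as expected from wave-particle duality.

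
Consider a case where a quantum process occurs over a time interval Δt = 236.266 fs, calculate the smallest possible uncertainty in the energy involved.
1.393 meV

Using the energy-time uncertainty principle:
ΔEΔt ≥ ℏ/2

The minimum uncertainty in energy is:
ΔE_min = ℏ/(2Δt)
ΔE_min = (1.055e-34 J·s) / (2 × 2.363e-13 s)
ΔE_min = 2.232e-22 J = 1.393 meV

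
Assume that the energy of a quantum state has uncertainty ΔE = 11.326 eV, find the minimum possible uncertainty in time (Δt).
29.058 as

Using the energy-time uncertainty principle:
ΔEΔt ≥ ℏ/2

The minimum uncertainty in time is:
Δt_min = ℏ/(2ΔE)
Δt_min = (1.055e-34 J·s) / (2 × 1.815e-18 J)
Δt_min = 2.906e-17 s = 29.058 as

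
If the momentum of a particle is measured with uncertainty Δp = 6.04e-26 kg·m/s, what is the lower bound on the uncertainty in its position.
872.990 pm

Using the Heisenberg uncertainty principle:
ΔxΔp ≥ ℏ/2

The minimum uncertainty in position is:
Δx_min = ℏ/(2Δp)
Δx_min = (1.055e-34 J·s) / (2 × 6.040e-26 kg·m/s)
Δx_min = 8.730e-10 m = 872.990 pm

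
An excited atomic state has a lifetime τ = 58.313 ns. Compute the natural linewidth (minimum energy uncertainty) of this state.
5.644 neV

Using the energy-time uncertainty principle:
ΔEΔt ≥ ℏ/2

The lifetime τ represents the time uncertainty Δt.
The natural linewidth (minimum energy uncertainty) is:

ΔE = ℏ/(2τ)
ΔE = (1.055e-34 J·s) / (2 × 5.831e-08 s)
ΔE = 9.042e-28 J = 5.644 neV

This natural linewidth limits the precision of spectroscopic measurements.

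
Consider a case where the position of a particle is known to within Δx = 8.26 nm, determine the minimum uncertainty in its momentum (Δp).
6.384 × 10^-27 kg·m/s

Using the Heisenberg uncertainty principle:
ΔxΔp ≥ ℏ/2

The minimum uncertainty in momentum is:
Δp_min = ℏ/(2Δx)
Δp_min = (1.055e-34 J·s) / (2 × 8.260e-09 m)
Δp_min = 6.384e-27 kg·m/s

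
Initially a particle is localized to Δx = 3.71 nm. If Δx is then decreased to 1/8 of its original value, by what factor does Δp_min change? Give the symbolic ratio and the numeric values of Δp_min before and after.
Original Δp_min = 1.421 × 10^-26 kg·m/s; new Δp'_min = 1.137 × 10^-25 kg·m/s; ratio Δp'_min/Δp_min = 8.

From the uncertainty principle ΔxΔp ≥ ℏ/2, the minimum momentum uncertainty is Δp_min = ℏ/(2Δx).

Original (Δx = 3.71 nm = 3.710e-09 m):
Δp_min = (1.055e-34 J·s)/(2 × 3.710e-09 m) = 1.421e-26 kg·m/s

When Δx → (1/8)Δx:
Δp'_min = ℏ/(2 × (1/8)Δx) = 8 × ℏ/(2Δx) = 8 × Δp_min
Δp'_min = 8 × 1.421e-26 kg·m/s = 1.137e-25 kg·m/s

Since Δp_min ∝ 1/Δx, when Δx is decreased to 1/8 of its original value, Δp_min increases to 8 times its original value.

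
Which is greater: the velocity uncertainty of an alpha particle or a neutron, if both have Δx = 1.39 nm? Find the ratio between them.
The neutron has the larger minimum velocity uncertainty, by a ratio of 4.0.

For both particles, Δp_min = ℏ/(2Δx) = 3.793e-26 kg·m/s (same for both).

The velocity uncertainty is Δv = Δp/m:
- alpha particle: Δv = 3.793e-26 / 6.645e-27 = 5.709e+00 m/s = 5.709 m/s
- neutron: Δv = 3.793e-26 / 1.675e-27 = 2.265e+01 m/s = 22.648 m/s

Ratio: 2.265e+01 / 5.709e+00 = 4.0

The lighter particle has larger velocity uncertainty because Δv ∝ 1/m.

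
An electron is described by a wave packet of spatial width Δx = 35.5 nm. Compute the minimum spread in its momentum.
1.485 × 10^-27 kg·m/s

For a wave packet, the spatial width Δx and momentum spread Δp are related by the uncertainty principle:
ΔxΔp ≥ ℏ/2

The minimum momentum spread is:
Δp_min = ℏ/(2Δx)
Δp_min = (1.055e-34 J·s) / (2 × 3.550e-08 m)
Δp_min = 1.485e-27 kg·m/s

A wave packet cannot have both a well-defined position and well-defined momentum.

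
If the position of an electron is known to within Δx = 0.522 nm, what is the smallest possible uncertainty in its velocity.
110.889 km/s

Using the Heisenberg uncertainty principle and Δp = mΔv:
ΔxΔp ≥ ℏ/2
Δx(mΔv) ≥ ℏ/2

The minimum uncertainty in velocity is:
Δv_min = ℏ/(2mΔx)
Δv_min = (1.055e-34 J·s) / (2 × 9.109e-31 kg × 5.220e-10 m)
Δv_min = 1.109e+05 m/s = 110.889 km/s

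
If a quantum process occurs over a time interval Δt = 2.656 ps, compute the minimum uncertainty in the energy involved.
123.910 μeV

Using the energy-time uncertainty principle:
ΔEΔt ≥ ℏ/2

The minimum uncertainty in energy is:
ΔE_min = ℏ/(2Δt)
ΔE_min = (1.055e-34 J·s) / (2 × 2.656e-12 s)
ΔE_min = 1.985e-23 J = 123.910 μeV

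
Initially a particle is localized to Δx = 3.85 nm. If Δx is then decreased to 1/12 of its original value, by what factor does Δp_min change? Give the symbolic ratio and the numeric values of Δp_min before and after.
Original Δp_min = 1.370 × 10^-26 kg·m/s; new Δp'_min = 1.643 × 10^-25 kg·m/s; ratio Δp'_min/Δp_min = 12.

From the uncertainty principle ΔxΔp ≥ ℏ/2, the minimum momentum uncertainty is Δp_min = ℏ/(2Δx).

Original (Δx = 3.85 nm = 3.850e-09 m):
Δp_min = (1.055e-34 J·s)/(2 × 3.850e-09 m) = 1.370e-26 kg·m/s

When Δx → (1/12)Δx:
Δp'_min = ℏ/(2 × (1/12)Δx) = 12 × ℏ/(2Δx) = 12 × Δp_min
Δp'_min = 12 × 1.370e-26 kg·m/s = 1.643e-25 kg·m/s

Since Δp_min ∝ 1/Δx, when Δx is decreased to 1/12 of its original value, Δp_min increases to 12 times its original value.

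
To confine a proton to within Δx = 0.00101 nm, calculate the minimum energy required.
5.085 eV

Localizing a particle requires giving it sufficient momentum uncertainty:

1. From uncertainty principle: Δp ≥ ℏ/(2Δx)
   Δp_min = (1.055e-34 J·s) / (2 × 1.010e-12 m)
   Δp_min = 5.221e-23 kg·m/s

2. This momentum uncertainty corresponds to kinetic energy:
   KE ≈ (Δp)²/(2m) = (5.221e-23)²/(2 × 1.673e-27 kg)
   KE = 8.147e-19 J = 5.085 eV

Tighter localization requires more energy.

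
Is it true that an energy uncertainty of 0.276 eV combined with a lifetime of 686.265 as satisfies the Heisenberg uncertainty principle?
No, it violates the uncertainty relation.

Calculate the product ΔEΔt:
ΔE = 0.276 eV = 4.422e-20 J
ΔEΔt = (4.422e-20 J) × (6.863e-16 s)
ΔEΔt = 3.035e-35 J·s

Compare to the minimum allowed value ℏ/2:
ℏ/2 = 5.273e-35 J·s

Since ΔEΔt = 3.035e-35 J·s < 5.273e-35 J·s = ℏ/2,
this violates the uncertainty relation.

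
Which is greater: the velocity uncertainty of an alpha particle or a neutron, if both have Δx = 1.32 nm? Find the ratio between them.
The neutron has the larger minimum velocity uncertainty, by a ratio of 4.0.

For both particles, Δp_min = ℏ/(2Δx) = 3.995e-26 kg·m/s (same for both).

The velocity uncertainty is Δv = Δp/m:
- alpha particle: Δv = 3.995e-26 / 6.645e-27 = 6.012e+00 m/s = 6.012 m/s
- neutron: Δv = 3.995e-26 / 1.675e-27 = 2.385e+01 m/s = 23.849 m/s

Ratio: 2.385e+01 / 6.012e+00 = 4.0

The lighter particle has larger velocity uncertainty because Δv ∝ 1/m.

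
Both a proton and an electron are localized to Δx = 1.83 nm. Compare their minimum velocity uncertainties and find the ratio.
The electron has the larger minimum velocity uncertainty, by a ratio of 1836.2.

For both particles, Δp_min = ℏ/(2Δx) = 2.881e-26 kg·m/s (same for both).

The velocity uncertainty is Δv = Δp/m:
- proton: Δv = 2.881e-26 / 1.673e-27 = 1.723e+01 m/s = 17.227 m/s
- electron: Δv = 2.881e-26 / 9.109e-31 = 3.163e+04 m/s = 31.631 km/s

Ratio: 3.163e+04 / 1.723e+01 = 1836.2

The lighter particle has larger velocity uncertainty because Δv ∝ 1/m.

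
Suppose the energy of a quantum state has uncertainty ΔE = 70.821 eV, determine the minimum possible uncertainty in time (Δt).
4.647 as

Using the energy-time uncertainty principle:
ΔEΔt ≥ ℏ/2

The minimum uncertainty in time is:
Δt_min = ℏ/(2ΔE)
Δt_min = (1.055e-34 J·s) / (2 × 1.135e-17 J)
Δt_min = 4.647e-18 s = 4.647 as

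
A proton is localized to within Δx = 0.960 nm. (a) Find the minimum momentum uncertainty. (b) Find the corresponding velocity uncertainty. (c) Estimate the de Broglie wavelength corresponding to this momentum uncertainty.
(a) Δp_min = 5.493 × 10^-26 kg·m/s
(b) Δv_min = 32.838 m/s
(c) λ_dB = 12.064 nm

Step-by-step:

(a) From the uncertainty principle:
Δp_min = ℏ/(2Δx) = (1.055e-34 J·s)/(2 × 9.600e-10 m) = 5.493e-26 kg·m/s

(b) The velocity uncertainty:
Δv = Δp/m = (5.493e-26 kg·m/s)/(1.673e-27 kg) = 3.284e+01 m/s = 32.838 m/s

(c) The de Broglie wavelength for this momentum:
λ = h/p = (6.626e-34 J·s)/(5.493e-26 kg·m/s) = 1.206e-08 m = 12.064 nm

Note: The de Broglie wavelength is comparable to the localization size, as expected from wave-particle duality.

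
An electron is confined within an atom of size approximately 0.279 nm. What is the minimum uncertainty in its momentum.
1.890 × 10^-25 kg·m/s

Using the Heisenberg uncertainty principle:
ΔxΔp ≥ ℏ/2

With Δx ≈ L = 2.790e-10 m (the confinement size):
Δp_min = ℏ/(2Δx)
Δp_min = (1.055e-34 J·s) / (2 × 2.790e-10 m)
Δp_min = 1.890e-25 kg·m/s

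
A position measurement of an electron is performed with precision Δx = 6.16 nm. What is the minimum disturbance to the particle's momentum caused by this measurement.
8.560 × 10^-27 kg·m/s

The uncertainty principle implies that measuring position disturbs momentum:
ΔxΔp ≥ ℏ/2

When we measure position with precision Δx, we necessarily introduce a momentum uncertainty:
Δp ≥ ℏ/(2Δx)
Δp_min = (1.055e-34 J·s) / (2 × 6.160e-09 m)
Δp_min = 8.560e-27 kg·m/s

The more precisely we measure position, the greater the momentum disturbance.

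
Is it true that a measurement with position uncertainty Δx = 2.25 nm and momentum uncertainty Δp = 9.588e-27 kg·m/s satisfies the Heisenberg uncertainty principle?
No, it violates the uncertainty principle (impossible measurement).

Calculate the product ΔxΔp:
ΔxΔp = (2.250e-09 m) × (9.588e-27 kg·m/s)
ΔxΔp = 2.157e-35 J·s

Compare to the minimum allowed value ℏ/2:
ℏ/2 = 5.273e-35 J·s

Since ΔxΔp = 2.157e-35 J·s < 5.273e-35 J·s = ℏ/2,
the measurement violates the uncertainty principle.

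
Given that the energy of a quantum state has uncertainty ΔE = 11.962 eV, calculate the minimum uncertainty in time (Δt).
27.513 as

Using the energy-time uncertainty principle:
ΔEΔt ≥ ℏ/2

The minimum uncertainty in time is:
Δt_min = ℏ/(2ΔE)
Δt_min = (1.055e-34 J·s) / (2 × 1.917e-18 J)
Δt_min = 2.751e-17 s = 27.513 as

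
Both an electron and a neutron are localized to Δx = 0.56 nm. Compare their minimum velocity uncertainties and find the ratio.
The electron has the larger minimum velocity uncertainty, by a ratio of 1838.7.

For both particles, Δp_min = ℏ/(2Δx) = 9.416e-26 kg·m/s (same for both).

The velocity uncertainty is Δv = Δp/m:
- electron: Δv = 9.416e-26 / 9.109e-31 = 1.034e+05 m/s = 103.364 km/s
- neutron: Δv = 9.416e-26 / 1.675e-27 = 5.622e+01 m/s = 56.216 m/s

Ratio: 1.034e+05 / 5.622e+01 = 1838.7

The lighter particle has larger velocity uncertainty because Δv ∝ 1/m.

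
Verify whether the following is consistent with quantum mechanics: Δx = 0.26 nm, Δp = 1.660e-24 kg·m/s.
Yes, it satisfies the uncertainty principle.

Calculate the product ΔxΔp:
ΔxΔp = (2.600e-10 m) × (1.660e-24 kg·m/s)
ΔxΔp = 4.316e-34 J·s

Compare to the minimum allowed value ℏ/2:
ℏ/2 = 5.273e-35 J·s

Since ΔxΔp = 4.316e-34 J·s ≥ 5.273e-35 J·s = ℏ/2,
the measurement satisfies the uncertainty principle.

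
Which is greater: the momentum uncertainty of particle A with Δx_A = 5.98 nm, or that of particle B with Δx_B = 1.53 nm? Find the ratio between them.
Particle B has the larger minimum momentum uncertainty, by a factor of 3.91.

For each particle, the minimum momentum uncertainty is Δp_min = ℏ/(2Δx):

Particle A: Δp_A = ℏ/(2×5.980e-09 m) = 8.817e-27 kg·m/s
Particle B: Δp_B = ℏ/(2×1.530e-09 m) = 3.446e-26 kg·m/s

Ratio: Δp_B/Δp_A = 3.91

Since Δp_min ∝ 1/Δx, the particle with smaller position uncertainty (B) has larger momentum uncertainty.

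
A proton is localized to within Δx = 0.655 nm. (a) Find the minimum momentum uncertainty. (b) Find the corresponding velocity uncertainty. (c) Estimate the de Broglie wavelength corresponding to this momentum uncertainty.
(a) Δp_min = 8.050 × 10^-26 kg·m/s
(b) Δv_min = 48.129 m/s
(c) λ_dB = 8.231 nm

Step-by-step:

(a) From the uncertainty principle:
Δp_min = ℏ/(2Δx) = (1.055e-34 J·s)/(2 × 6.550e-10 m) = 8.050e-26 kg·m/s

(b) The velocity uncertainty:
Δv = Δp/m = (8.050e-26 kg·m/s)/(1.673e-27 kg) = 4.813e+01 m/s = 48.129 m/s

(c) The de Broglie wavelength for this momentum:
λ = h/p = (6.626e-34 J·s)/(8.050e-26 kg·m/s) = 8.231e-09 m = 8.231 nm

Note: The de Broglie wavelength is comparable to the localization size, as expected from wave-particle duality.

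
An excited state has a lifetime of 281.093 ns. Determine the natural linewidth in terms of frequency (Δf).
283.100 kHz

Using the energy-time uncertainty principle and E = hf:
ΔEΔt ≥ ℏ/2
hΔf·Δt ≥ ℏ/2

The minimum frequency uncertainty is:
Δf = ℏ/(2hτ) = 1/(4πτ)
Δf = 1/(4π × 2.811e-07 s)
Δf = 2.831e+05 Hz = 283.100 kHz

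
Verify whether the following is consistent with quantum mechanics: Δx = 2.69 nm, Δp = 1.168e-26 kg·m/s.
No, it violates the uncertainty principle (impossible measurement).

Calculate the product ΔxΔp:
ΔxΔp = (2.690e-09 m) × (1.168e-26 kg·m/s)
ΔxΔp = 3.142e-35 J·s

Compare to the minimum allowed value ℏ/2:
ℏ/2 = 5.273e-35 J·s

Since ΔxΔp = 3.142e-35 J·s < 5.273e-35 J·s = ℏ/2,
the measurement violates the uncertainty principle.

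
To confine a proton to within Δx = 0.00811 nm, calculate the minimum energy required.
78.870 meV

Localizing a particle requires giving it sufficient momentum uncertainty:

1. From uncertainty principle: Δp ≥ ℏ/(2Δx)
   Δp_min = (1.055e-34 J·s) / (2 × 8.110e-12 m)
   Δp_min = 6.502e-24 kg·m/s

2. This momentum uncertainty corresponds to kinetic energy:
   KE ≈ (Δp)²/(2m) = (6.502e-24)²/(2 × 1.673e-27 kg)
   KE = 1.264e-20 J = 78.870 meV

Tighter localization requires more energy.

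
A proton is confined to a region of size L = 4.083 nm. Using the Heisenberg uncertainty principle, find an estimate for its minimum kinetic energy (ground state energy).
311.168 neV

Using the uncertainty principle to estimate ground state energy:

1. The position uncertainty is approximately the confinement size:
   Δx ≈ L = 4.083e-09 m

2. From ΔxΔp ≥ ℏ/2, the minimum momentum uncertainty is:
   Δp ≈ ℏ/(2L) = 1.291e-26 kg·m/s

3. The kinetic energy is approximately:
   KE ≈ (Δp)²/(2m) = (1.291e-26)²/(2 × 1.673e-27 kg)
   KE ≈ 4.985e-26 J = 311.168 neV

This is an order-of-magnitude estimate of the ground state energy.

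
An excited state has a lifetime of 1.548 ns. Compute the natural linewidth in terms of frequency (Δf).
51.407 MHz

Using the energy-time uncertainty principle and E = hf:
ΔEΔt ≥ ℏ/2
hΔf·Δt ≥ ℏ/2

The minimum frequency uncertainty is:
Δf = ℏ/(2hτ) = 1/(4πτ)
Δf = 1/(4π × 1.548e-09 s)
Δf = 5.141e+07 Hz = 51.407 MHz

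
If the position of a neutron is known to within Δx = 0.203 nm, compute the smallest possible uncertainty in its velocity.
155.079 m/s

Using the Heisenberg uncertainty principle and Δp = mΔv:
ΔxΔp ≥ ℏ/2
Δx(mΔv) ≥ ℏ/2

The minimum uncertainty in velocity is:
Δv_min = ℏ/(2mΔx)
Δv_min = (1.055e-34 J·s) / (2 × 1.675e-27 kg × 2.030e-10 m)
Δv_min = 1.551e+02 m/s = 155.079 m/s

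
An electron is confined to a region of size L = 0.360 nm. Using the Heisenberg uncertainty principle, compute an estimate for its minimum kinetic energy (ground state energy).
73.495 meV

Using the uncertainty principle to estimate ground state energy:

1. The position uncertainty is approximately the confinement size:
   Δx ≈ L = 3.600e-10 m

2. From ΔxΔp ≥ ℏ/2, the minimum momentum uncertainty is:
   Δp ≈ ℏ/(2L) = 1.465e-25 kg·m/s

3. The kinetic energy is approximately:
   KE ≈ (Δp)²/(2m) = (1.465e-25)²/(2 × 9.109e-31 kg)
   KE ≈ 1.178e-20 J = 73.495 meV

This is an order-of-magnitude estimate of the ground state energy.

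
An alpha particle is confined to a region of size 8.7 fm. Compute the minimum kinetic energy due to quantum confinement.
17.252 keV

Using the uncertainty principle:

1. Position uncertainty: Δx ≈ 8.700e-15 m
2. Minimum momentum uncertainty: Δp = ℏ/(2Δx) = 6.061e-21 kg·m/s
3. Minimum kinetic energy:
   KE = (Δp)²/(2m) = (6.061e-21)²/(2 × 6.645e-27 kg)
   KE = 2.764e-15 J = 17.252 keV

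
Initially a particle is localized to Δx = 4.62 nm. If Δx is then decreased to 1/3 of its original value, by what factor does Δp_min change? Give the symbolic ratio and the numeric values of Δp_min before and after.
Original Δp_min = 1.141 × 10^-26 kg·m/s; new Δp'_min = 3.424 × 10^-26 kg·m/s; ratio Δp'_min/Δp_min = 3.

From the uncertainty principle ΔxΔp ≥ ℏ/2, the minimum momentum uncertainty is Δp_min = ℏ/(2Δx).

Original (Δx = 4.62 nm = 4.620e-09 m):
Δp_min = (1.055e-34 J·s)/(2 × 4.620e-09 m) = 1.141e-26 kg·m/s

When Δx → (1/3)Δx:
Δp'_min = ℏ/(2 × (1/3)Δx) = 3 × ℏ/(2Δx) = 3 × Δp_min
Δp'_min = 3 × 1.141e-26 kg·m/s = 3.424e-26 kg·m/s

Since Δp_min ∝ 1/Δx, when Δx is decreased to 1/3 of its original value, Δp_min increases to 3 times its original value.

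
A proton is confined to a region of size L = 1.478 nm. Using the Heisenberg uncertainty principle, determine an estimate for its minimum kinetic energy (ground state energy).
2.375 μeV

Using the uncertainty principle to estimate ground state energy:

1. The position uncertainty is approximately the confinement size:
   Δx ≈ L = 1.478e-09 m

2. From ΔxΔp ≥ ℏ/2, the minimum momentum uncertainty is:
   Δp ≈ ℏ/(2L) = 3.568e-26 kg·m/s

3. The kinetic energy is approximately:
   KE ≈ (Δp)²/(2m) = (3.568e-26)²/(2 × 1.673e-27 kg)
   KE ≈ 3.805e-25 J = 2.375 μeV

This is an order-of-magnitude estimate of the ground state energy.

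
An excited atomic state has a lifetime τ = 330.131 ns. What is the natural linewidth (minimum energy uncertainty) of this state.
996.895 peV

Using the energy-time uncertainty principle:
ΔEΔt ≥ ℏ/2

The lifetime τ represents the time uncertainty Δt.
The natural linewidth (minimum energy uncertainty) is:

ΔE = ℏ/(2τ)
ΔE = (1.055e-34 J·s) / (2 × 3.301e-07 s)
ΔE = 1.597e-28 J = 996.895 peV

This natural linewidth limits the precision of spectroscopic measurements.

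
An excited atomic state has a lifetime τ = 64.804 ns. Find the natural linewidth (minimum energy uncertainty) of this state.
5.078 neV

Using the energy-time uncertainty principle:
ΔEΔt ≥ ℏ/2

The lifetime τ represents the time uncertainty Δt.
The natural linewidth (minimum energy uncertainty) is:

ΔE = ℏ/(2τ)
ΔE = (1.055e-34 J·s) / (2 × 6.480e-08 s)
ΔE = 8.137e-28 J = 5.078 neV

This natural linewidth limits the precision of spectroscopic measurements.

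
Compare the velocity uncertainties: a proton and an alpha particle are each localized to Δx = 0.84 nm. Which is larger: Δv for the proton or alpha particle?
The proton has the larger minimum velocity uncertainty, by a ratio of 4.0.

For both particles, Δp_min = ℏ/(2Δx) = 6.277e-26 kg·m/s (same for both).

The velocity uncertainty is Δv = Δp/m:
- proton: Δv = 6.277e-26 / 1.673e-27 = 3.753e+01 m/s = 37.529 m/s
- alpha particle: Δv = 6.277e-26 / 6.645e-27 = 9.447e+00 m/s = 9.447 m/s

Ratio: 3.753e+01 / 9.447e+00 = 4.0

The lighter particle has larger velocity uncertainty because Δv ∝ 1/m.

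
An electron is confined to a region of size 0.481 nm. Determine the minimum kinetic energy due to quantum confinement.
41.169 meV

Using the uncertainty principle:

1. Position uncertainty: Δx ≈ 4.810e-10 m
2. Minimum momentum uncertainty: Δp = ℏ/(2Δx) = 1.096e-25 kg·m/s
3. Minimum kinetic energy:
   KE = (Δp)²/(2m) = (1.096e-25)²/(2 × 9.109e-31 kg)
   KE = 6.596e-21 J = 41.169 meV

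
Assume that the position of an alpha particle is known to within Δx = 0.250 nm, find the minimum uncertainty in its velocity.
31.742 m/s

Using the Heisenberg uncertainty principle and Δp = mΔv:
ΔxΔp ≥ ℏ/2
Δx(mΔv) ≥ ℏ/2

The minimum uncertainty in velocity is:
Δv_min = ℏ/(2mΔx)
Δv_min = (1.055e-34 J·s) / (2 × 6.645e-27 kg × 2.500e-10 m)
Δv_min = 3.174e+01 m/s = 31.742 m/s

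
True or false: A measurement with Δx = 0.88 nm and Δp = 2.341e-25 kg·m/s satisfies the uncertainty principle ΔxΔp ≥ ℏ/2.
Yes, it satisfies the uncertainty principle.

Calculate the product ΔxΔp:
ΔxΔp = (8.800e-10 m) × (2.341e-25 kg·m/s)
ΔxΔp = 2.060e-34 J·s

Compare to the minimum allowed value ℏ/2:
ℏ/2 = 5.273e-35 J·s

Since ΔxΔp = 2.060e-34 J·s ≥ 5.273e-35 J·s = ℏ/2,
the measurement satisfies the uncertainty principle.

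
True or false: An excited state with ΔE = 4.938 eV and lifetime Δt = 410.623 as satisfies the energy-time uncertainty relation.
Yes, it satisfies the uncertainty relation.

Calculate the product ΔEΔt:
ΔE = 4.938 eV = 7.912e-19 J
ΔEΔt = (7.912e-19 J) × (4.106e-16 s)
ΔEΔt = 3.249e-34 J·s

Compare to the minimum allowed value ℏ/2:
ℏ/2 = 5.273e-35 J·s

Since ΔEΔt = 3.249e-34 J·s ≥ 5.273e-35 J·s = ℏ/2,
this satisfies the uncertainty relation.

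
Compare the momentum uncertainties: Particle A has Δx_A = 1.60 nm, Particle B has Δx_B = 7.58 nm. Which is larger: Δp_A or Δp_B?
Particle A has the larger minimum momentum uncertainty, by a factor of 4.74.

For each particle, the minimum momentum uncertainty is Δp_min = ℏ/(2Δx):

Particle A: Δp_A = ℏ/(2×1.600e-09 m) = 3.296e-26 kg·m/s
Particle B: Δp_B = ℏ/(2×7.580e-09 m) = 6.956e-27 kg·m/s

Ratio: Δp_A/Δp_B = 4.74

Since Δp_min ∝ 1/Δx, the particle with smaller position uncertainty (A) has larger momentum uncertainty.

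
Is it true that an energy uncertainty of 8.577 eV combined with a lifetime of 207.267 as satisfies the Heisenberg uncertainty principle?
Yes, it satisfies the uncertainty relation.

Calculate the product ΔEΔt:
ΔE = 8.577 eV = 1.374e-18 J
ΔEΔt = (1.374e-18 J) × (2.073e-16 s)
ΔEΔt = 2.848e-34 J·s

Compare to the minimum allowed value ℏ/2:
ℏ/2 = 5.273e-35 J·s

Since ΔEΔt = 2.848e-34 J·s ≥ 5.273e-35 J·s = ℏ/2,
this satisfies the uncertainty relation.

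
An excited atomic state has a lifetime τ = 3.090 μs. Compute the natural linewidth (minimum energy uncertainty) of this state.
106.507 peV

Using the energy-time uncertainty principle:
ΔEΔt ≥ ℏ/2

The lifetime τ represents the time uncertainty Δt.
The natural linewidth (minimum energy uncertainty) is:

ΔE = ℏ/(2τ)
ΔE = (1.055e-34 J·s) / (2 × 3.090e-06 s)
ΔE = 1.706e-29 J = 106.507 peV

This natural linewidth limits the precision of spectroscopic measurements.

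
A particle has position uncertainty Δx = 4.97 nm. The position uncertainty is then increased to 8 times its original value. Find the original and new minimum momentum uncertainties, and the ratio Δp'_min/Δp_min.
Original Δp_min = 1.061 × 10^-26 kg·m/s; new Δp'_min = 1.326 × 10^-27 kg·m/s; ratio Δp'_min/Δp_min = 1/8.

From the uncertainty principle ΔxΔp ≥ ℏ/2, the minimum momentum uncertainty is Δp_min = ℏ/(2Δx).

Original (Δx = 4.97 nm = 4.970e-09 m):
Δp_min = (1.055e-34 J·s)/(2 × 4.970e-09 m) = 1.061e-26 kg·m/s

When Δx → 8Δx:
Δp'_min = ℏ/(2 × 8Δx) = (1/8) × ℏ/(2Δx) = (1/8) × Δp_min
Δp'_min = 1/8 × 1.061e-26 kg·m/s = 1.326e-27 kg·m/s

Since Δp_min ∝ 1/Δx, when Δx is increased to 8 times its original value, Δp_min decreases to 1/8 of its original value.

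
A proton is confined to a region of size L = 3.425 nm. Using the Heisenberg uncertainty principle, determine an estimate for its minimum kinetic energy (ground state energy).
442.215 neV

Using the uncertainty principle to estimate ground state energy:

1. The position uncertainty is approximately the confinement size:
   Δx ≈ L = 3.425e-09 m

2. From ΔxΔp ≥ ℏ/2, the minimum momentum uncertainty is:
   Δp ≈ ℏ/(2L) = 1.540e-26 kg·m/s

3. The kinetic energy is approximately:
   KE ≈ (Δp)²/(2m) = (1.540e-26)²/(2 × 1.673e-27 kg)
   KE ≈ 7.085e-26 J = 442.215 neV

This is an order-of-magnitude estimate of the ground state energy.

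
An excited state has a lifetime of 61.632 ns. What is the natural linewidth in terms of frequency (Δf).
1.291 MHz

Using the energy-time uncertainty principle and E = hf:
ΔEΔt ≥ ℏ/2
hΔf·Δt ≥ ℏ/2

The minimum frequency uncertainty is:
Δf = ℏ/(2hτ) = 1/(4πτ)
Δf = 1/(4π × 6.163e-08 s)
Δf = 1.291e+06 Hz = 1.291 MHz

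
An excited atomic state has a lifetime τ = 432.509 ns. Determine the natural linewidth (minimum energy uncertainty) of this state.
760.923 peV

Using the energy-time uncertainty principle:
ΔEΔt ≥ ℏ/2

The lifetime τ represents the time uncertainty Δt.
The natural linewidth (minimum energy uncertainty) is:

ΔE = ℏ/(2τ)
ΔE = (1.055e-34 J·s) / (2 × 4.325e-07 s)
ΔE = 1.219e-28 J = 760.923 peV

This natural linewidth limits the precision of spectroscopic measurements.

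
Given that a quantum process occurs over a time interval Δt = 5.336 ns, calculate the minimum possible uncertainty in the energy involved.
61.677 neV

Using the energy-time uncertainty principle:
ΔEΔt ≥ ℏ/2

The minimum uncertainty in energy is:
ΔE_min = ℏ/(2Δt)
ΔE_min = (1.055e-34 J·s) / (2 × 5.336e-09 s)
ΔE_min = 9.882e-27 J = 61.677 neV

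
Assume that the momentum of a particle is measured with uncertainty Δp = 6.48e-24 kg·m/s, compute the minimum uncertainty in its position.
8.137 pm

Using the Heisenberg uncertainty principle:
ΔxΔp ≥ ℏ/2

The minimum uncertainty in position is:
Δx_min = ℏ/(2Δp)
Δx_min = (1.055e-34 J·s) / (2 × 6.480e-24 kg·m/s)
Δx_min = 8.137e-12 m = 8.137 pm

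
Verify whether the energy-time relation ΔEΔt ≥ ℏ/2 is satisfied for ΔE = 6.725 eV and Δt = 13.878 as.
No, it violates the uncertainty relation.

Calculate the product ΔEΔt:
ΔE = 6.725 eV = 1.077e-18 J
ΔEΔt = (1.077e-18 J) × (1.388e-17 s)
ΔEΔt = 1.495e-35 J·s

Compare to the minimum allowed value ℏ/2:
ℏ/2 = 5.273e-35 J·s

Since ΔEΔt = 1.495e-35 J·s < 5.273e-35 J·s = ℏ/2,
this violates the uncertainty relation.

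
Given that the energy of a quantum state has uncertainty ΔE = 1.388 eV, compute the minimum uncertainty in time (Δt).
237.108 as

Using the energy-time uncertainty principle:
ΔEΔt ≥ ℏ/2

The minimum uncertainty in time is:
Δt_min = ℏ/(2ΔE)
Δt_min = (1.055e-34 J·s) / (2 × 2.224e-19 J)
Δt_min = 2.371e-16 s = 237.108 as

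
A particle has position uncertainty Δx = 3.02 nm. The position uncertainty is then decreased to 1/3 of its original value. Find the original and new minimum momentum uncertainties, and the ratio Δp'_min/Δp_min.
Original Δp_min = 1.746 × 10^-26 kg·m/s; new Δp'_min = 5.238 × 10^-26 kg·m/s; ratio Δp'_min/Δp_min = 3.

From the uncertainty principle ΔxΔp ≥ ℏ/2, the minimum momentum uncertainty is Δp_min = ℏ/(2Δx).

Original (Δx = 3.02 nm = 3.020e-09 m):
Δp_min = (1.055e-34 J·s)/(2 × 3.020e-09 m) = 1.746e-26 kg·m/s

When Δx → (1/3)Δx:
Δp'_min = ℏ/(2 × (1/3)Δx) = 3 × ℏ/(2Δx) = 3 × Δp_min
Δp'_min = 3 × 1.746e-26 kg·m/s = 5.238e-26 kg·m/s

Since Δp_min ∝ 1/Δx, when Δx is decreased to 1/3 of its original value, Δp_min increases to 3 times its original value.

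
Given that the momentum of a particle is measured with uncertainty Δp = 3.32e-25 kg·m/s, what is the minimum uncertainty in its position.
158.821 pm

Using the Heisenberg uncertainty principle:
ΔxΔp ≥ ℏ/2

The minimum uncertainty in position is:
Δx_min = ℏ/(2Δp)
Δx_min = (1.055e-34 J·s) / (2 × 3.320e-25 kg·m/s)
Δx_min = 1.588e-10 m = 158.821 pm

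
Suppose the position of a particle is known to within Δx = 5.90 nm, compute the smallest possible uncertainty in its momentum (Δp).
8.937 × 10^-27 kg·m/s

Using the Heisenberg uncertainty principle:
ΔxΔp ≥ ℏ/2

The minimum uncertainty in momentum is:
Δp_min = ℏ/(2Δx)
Δp_min = (1.055e-34 J·s) / (2 × 5.900e-09 m)
Δp_min = 8.937e-27 kg·m/s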